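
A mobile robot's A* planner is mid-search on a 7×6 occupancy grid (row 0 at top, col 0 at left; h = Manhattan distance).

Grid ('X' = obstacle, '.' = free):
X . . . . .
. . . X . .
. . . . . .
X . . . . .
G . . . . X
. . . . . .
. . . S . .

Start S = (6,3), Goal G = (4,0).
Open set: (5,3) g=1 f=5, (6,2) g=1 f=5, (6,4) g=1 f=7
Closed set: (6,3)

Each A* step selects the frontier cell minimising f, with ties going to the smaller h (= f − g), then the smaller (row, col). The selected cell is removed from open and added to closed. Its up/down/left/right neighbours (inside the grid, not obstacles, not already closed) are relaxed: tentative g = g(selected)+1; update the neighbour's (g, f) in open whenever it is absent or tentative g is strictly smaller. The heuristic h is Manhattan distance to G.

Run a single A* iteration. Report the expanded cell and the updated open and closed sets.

expanded=(5,3); open=[(4,3) g=2 f=5, (5,2) g=2 f=5, (5,4) g=2 f=7, (6,2) g=1 f=5, (6,4) g=1 f=7]; closed=[(5,3), (6,3)]

step 1: expand (5,3) (f=5, h=4) → closed; open now [(4,3) g=2 f=5, (5,2) g=2 f=5, (5,4) g=2 f=7, (6,2) g=1 f=5, (6,4) g=1 f=7]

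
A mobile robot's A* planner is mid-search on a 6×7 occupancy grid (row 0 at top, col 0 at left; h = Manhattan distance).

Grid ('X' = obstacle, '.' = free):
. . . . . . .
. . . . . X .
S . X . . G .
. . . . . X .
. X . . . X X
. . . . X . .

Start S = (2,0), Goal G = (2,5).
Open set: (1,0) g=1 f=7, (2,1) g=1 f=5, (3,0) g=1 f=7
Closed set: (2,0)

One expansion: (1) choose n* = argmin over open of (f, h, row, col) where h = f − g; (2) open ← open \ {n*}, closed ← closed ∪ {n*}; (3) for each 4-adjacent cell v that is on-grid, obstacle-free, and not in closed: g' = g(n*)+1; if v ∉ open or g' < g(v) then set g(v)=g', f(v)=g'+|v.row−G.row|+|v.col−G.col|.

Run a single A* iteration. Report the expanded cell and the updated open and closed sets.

step 1: expand (2,1) (f=5, h=4) → closed; open now [(1,0) g=1 f=7, (1,1) g=2 f=7, (3,0) g=1 f=7, (3,1) g=2 f=7]

expanded=(2,1); open=[(1,0) g=1 f=7, (1,1) g=2 f=7, (3,0) g=1 f=7, (3,1) g=2 f=7]; closed=[(2,0), (2,1)]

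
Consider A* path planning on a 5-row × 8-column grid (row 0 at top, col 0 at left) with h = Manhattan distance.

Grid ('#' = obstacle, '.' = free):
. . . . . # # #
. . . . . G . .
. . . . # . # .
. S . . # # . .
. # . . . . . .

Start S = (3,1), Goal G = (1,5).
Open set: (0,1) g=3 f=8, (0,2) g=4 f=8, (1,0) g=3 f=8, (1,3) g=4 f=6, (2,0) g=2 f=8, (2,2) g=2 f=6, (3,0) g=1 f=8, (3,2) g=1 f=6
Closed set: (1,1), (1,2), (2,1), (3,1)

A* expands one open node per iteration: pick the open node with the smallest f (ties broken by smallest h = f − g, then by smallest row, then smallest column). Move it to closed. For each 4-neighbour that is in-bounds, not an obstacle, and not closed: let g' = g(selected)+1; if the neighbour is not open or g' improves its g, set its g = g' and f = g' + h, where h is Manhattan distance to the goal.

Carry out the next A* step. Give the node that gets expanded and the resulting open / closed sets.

expanded=(1,3); open=[(0,1) g=3 f=8, (0,2) g=4 f=8, (0,3) g=5 f=8, (1,0) g=3 f=8, (1,4) g=5 f=6, (2,0) g=2 f=8, (2,2) g=2 f=6, (2,3) g=5 f=8, (3,0) g=1 f=8, (3,2) g=1 f=6]; closed=[(1,1), (1,2), (1,3), (2,1), (3,1)]

step 1: expand (1,3) (f=6, h=2) → closed; open now [(0,1) g=3 f=8, (0,2) g=4 f=8, (0,3) g=5 f=8, (1,0) g=3 f=8, (1,4) g=5 f=6, (2,0) g=2 f=8, (2,2) g=2 f=6, (2,3) g=5 f=8, (3,0) g=1 f=8, (3,2) g=1 f=6]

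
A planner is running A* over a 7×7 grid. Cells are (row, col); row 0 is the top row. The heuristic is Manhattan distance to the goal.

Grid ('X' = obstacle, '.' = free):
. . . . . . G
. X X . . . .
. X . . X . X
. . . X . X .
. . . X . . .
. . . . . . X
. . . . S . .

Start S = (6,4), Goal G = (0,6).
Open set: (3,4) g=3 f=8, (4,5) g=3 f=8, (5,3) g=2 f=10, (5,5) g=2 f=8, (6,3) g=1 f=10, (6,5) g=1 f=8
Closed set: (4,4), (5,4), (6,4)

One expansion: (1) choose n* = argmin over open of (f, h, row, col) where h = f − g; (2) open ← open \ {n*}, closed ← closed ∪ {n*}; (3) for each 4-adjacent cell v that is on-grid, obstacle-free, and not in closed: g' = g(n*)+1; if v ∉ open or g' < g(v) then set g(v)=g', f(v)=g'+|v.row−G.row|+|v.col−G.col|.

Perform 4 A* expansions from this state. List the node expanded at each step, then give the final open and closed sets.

order=[(3,4) → (4,5) → (4,6) → (3,6)]; open=[(5,3) g=2 f=10, (5,5) g=2 f=8, (6,3) g=1 f=10, (6,5) g=1 f=8]; closed=[(3,4), (3,6), (4,4), (4,5), (4,6), (5,4), (6,4)]

step 1: expand (3,4) (f=8, h=5) → closed; open now [(4,5) g=3 f=8, (5,3) g=2 f=10, (5,5) g=2 f=8, (6,3) g=1 f=10, (6,5) g=1 f=8]
step 2: expand (4,5) (f=8, h=5) → closed; open now [(4,6) g=4 f=8, (5,3) g=2 f=10, (5,5) g=2 f=8, (6,3) g=1 f=10, (6,5) g=1 f=8]
step 3: expand (4,6) (f=8, h=4) → closed; open now [(3,6) g=5 f=8, (5,3) g=2 f=10, (5,5) g=2 f=8, (6,3) g=1 f=10, (6,5) g=1 f=8]
step 4: expand (3,6) (f=8, h=3) → closed; open now [(5,3) g=2 f=10, (5,5) g=2 f=8, (6,3) g=1 f=10, (6,5) g=1 f=8]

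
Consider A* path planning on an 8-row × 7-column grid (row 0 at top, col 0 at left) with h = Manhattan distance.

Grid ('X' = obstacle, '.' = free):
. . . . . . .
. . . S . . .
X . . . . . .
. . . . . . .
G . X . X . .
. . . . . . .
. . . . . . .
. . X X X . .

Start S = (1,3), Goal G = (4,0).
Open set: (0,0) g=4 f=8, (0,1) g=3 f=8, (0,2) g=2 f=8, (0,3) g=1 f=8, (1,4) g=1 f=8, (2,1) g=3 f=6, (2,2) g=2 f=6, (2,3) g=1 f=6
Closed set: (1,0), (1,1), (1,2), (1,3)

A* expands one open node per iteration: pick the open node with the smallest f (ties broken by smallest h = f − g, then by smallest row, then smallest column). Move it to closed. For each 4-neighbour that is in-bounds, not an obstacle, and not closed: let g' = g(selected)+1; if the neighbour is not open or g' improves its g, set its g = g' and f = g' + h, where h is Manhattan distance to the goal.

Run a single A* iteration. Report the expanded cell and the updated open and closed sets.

step 1: expand (2,1) (f=6, h=3) → closed; open now [(0,0) g=4 f=8, (0,1) g=3 f=8, (0,2) g=2 f=8, (0,3) g=1 f=8, (1,4) g=1 f=8, (2,2) g=2 f=6, (2,3) g=1 f=6, (3,1) g=4 f=6]

expanded=(2,1); open=[(0,0) g=4 f=8, (0,1) g=3 f=8, (0,2) g=2 f=8, (0,3) g=1 f=8, (1,4) g=1 f=8, (2,2) g=2 f=6, (2,3) g=1 f=6, (3,1) g=4 f=6]; closed=[(1,0), (1,1), (1,2), (1,3), (2,1)]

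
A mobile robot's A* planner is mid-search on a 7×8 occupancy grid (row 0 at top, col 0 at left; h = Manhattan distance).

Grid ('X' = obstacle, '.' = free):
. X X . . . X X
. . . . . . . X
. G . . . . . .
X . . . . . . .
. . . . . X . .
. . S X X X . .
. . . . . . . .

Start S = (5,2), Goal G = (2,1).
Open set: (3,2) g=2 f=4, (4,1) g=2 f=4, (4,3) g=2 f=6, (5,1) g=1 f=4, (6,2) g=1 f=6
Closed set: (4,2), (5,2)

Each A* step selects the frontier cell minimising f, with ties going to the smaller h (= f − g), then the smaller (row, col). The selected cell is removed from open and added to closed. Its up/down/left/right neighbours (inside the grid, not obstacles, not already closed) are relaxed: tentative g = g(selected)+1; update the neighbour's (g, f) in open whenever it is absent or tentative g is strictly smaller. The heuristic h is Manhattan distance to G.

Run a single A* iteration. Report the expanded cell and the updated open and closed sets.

expanded=(3,2); open=[(2,2) g=3 f=4, (3,1) g=3 f=4, (3,3) g=3 f=6, (4,1) g=2 f=4, (4,3) g=2 f=6, (5,1) g=1 f=4, (6,2) g=1 f=6]; closed=[(3,2), (4,2), (5,2)]

step 1: expand (3,2) (f=4, h=2) → closed; open now [(2,2) g=3 f=4, (3,1) g=3 f=4, (3,3) g=3 f=6, (4,1) g=2 f=4, (4,3) g=2 f=6, (5,1) g=1 f=4, (6,2) g=1 f=6]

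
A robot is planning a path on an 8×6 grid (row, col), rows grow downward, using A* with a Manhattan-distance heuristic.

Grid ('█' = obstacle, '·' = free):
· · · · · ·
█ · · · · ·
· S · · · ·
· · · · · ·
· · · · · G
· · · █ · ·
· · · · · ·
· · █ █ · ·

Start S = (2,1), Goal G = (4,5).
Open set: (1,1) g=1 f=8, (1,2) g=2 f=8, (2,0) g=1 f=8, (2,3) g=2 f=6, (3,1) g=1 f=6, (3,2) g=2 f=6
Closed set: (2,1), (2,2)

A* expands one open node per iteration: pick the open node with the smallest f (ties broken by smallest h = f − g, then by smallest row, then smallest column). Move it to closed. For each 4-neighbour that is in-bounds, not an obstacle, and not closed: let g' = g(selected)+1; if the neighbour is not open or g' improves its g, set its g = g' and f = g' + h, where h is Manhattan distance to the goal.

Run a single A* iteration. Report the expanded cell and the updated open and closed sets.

expanded=(2,3); open=[(1,1) g=1 f=8, (1,2) g=2 f=8, (1,3) g=3 f=8, (2,0) g=1 f=8, (2,4) g=3 f=6, (3,1) g=1 f=6, (3,2) g=2 f=6, (3,3) g=3 f=6]; closed=[(2,1), (2,2), (2,3)]

step 1: expand (2,3) (f=6, h=4) → closed; open now [(1,1) g=1 f=8, (1,2) g=2 f=8, (1,3) g=3 f=8, (2,0) g=1 f=8, (2,4) g=3 f=6, (3,1) g=1 f=6, (3,2) g=2 f=6, (3,3) g=3 f=6]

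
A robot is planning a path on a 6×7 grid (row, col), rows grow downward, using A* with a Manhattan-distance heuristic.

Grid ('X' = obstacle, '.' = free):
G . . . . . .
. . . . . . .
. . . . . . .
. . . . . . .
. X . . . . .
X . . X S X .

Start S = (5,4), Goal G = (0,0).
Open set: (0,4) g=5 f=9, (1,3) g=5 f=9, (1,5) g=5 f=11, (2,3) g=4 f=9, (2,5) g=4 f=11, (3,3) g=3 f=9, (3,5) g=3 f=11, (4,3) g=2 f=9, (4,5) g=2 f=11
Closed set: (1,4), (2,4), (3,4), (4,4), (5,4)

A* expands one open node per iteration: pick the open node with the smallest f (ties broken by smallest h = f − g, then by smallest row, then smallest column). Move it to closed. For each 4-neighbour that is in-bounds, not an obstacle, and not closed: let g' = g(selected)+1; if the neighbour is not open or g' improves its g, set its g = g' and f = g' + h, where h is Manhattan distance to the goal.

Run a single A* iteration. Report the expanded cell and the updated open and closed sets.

expanded=(0,4); open=[(0,3) g=6 f=9, (0,5) g=6 f=11, (1,3) g=5 f=9, (1,5) g=5 f=11, (2,3) g=4 f=9, (2,5) g=4 f=11, (3,3) g=3 f=9, (3,5) g=3 f=11, (4,3) g=2 f=9, (4,5) g=2 f=11]; closed=[(0,4), (1,4), (2,4), (3,4), (4,4), (5,4)]

step 1: expand (0,4) (f=9, h=4) → closed; open now [(0,3) g=6 f=9, (0,5) g=6 f=11, (1,3) g=5 f=9, (1,5) g=5 f=11, (2,3) g=4 f=9, (2,5) g=4 f=11, (3,3) g=3 f=9, (3,5) g=3 f=11, (4,3) g=2 f=9, (4,5) g=2 f=11]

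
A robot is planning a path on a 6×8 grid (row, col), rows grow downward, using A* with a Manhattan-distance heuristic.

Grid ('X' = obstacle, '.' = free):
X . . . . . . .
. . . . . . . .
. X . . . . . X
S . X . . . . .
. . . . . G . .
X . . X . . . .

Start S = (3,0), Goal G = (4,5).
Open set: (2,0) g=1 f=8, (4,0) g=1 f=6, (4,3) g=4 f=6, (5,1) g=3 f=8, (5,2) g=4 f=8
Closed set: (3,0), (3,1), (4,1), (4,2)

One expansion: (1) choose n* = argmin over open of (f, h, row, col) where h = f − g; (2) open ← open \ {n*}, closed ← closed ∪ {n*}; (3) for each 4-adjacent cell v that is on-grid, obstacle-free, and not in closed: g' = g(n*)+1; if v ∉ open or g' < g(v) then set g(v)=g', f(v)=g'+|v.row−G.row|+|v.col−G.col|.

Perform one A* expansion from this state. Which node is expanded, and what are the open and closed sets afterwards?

expanded=(4,3); open=[(2,0) g=1 f=8, (3,3) g=5 f=8, (4,0) g=1 f=6, (4,4) g=5 f=6, (5,1) g=3 f=8, (5,2) g=4 f=8]; closed=[(3,0), (3,1), (4,1), (4,2), (4,3)]

step 1: expand (4,3) (f=6, h=2) → closed; open now [(2,0) g=1 f=8, (3,3) g=5 f=8, (4,0) g=1 f=6, (4,4) g=5 f=6, (5,1) g=3 f=8, (5,2) g=4 f=8]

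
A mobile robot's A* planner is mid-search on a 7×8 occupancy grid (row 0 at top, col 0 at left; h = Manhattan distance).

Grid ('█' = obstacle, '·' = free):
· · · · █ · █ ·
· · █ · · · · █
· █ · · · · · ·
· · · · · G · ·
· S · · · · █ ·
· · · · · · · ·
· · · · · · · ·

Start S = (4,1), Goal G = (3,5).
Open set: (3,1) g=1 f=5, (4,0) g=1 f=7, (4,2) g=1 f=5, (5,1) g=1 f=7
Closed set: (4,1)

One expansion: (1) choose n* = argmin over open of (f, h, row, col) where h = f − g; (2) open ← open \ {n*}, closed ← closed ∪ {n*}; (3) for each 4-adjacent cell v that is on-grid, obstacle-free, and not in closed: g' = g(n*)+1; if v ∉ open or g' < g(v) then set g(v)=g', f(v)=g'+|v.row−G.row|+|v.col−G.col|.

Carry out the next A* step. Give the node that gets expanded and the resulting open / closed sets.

step 1: expand (3,1) (f=5, h=4) → closed; open now [(3,0) g=2 f=7, (3,2) g=2 f=5, (4,0) g=1 f=7, (4,2) g=1 f=5, (5,1) g=1 f=7]

expanded=(3,1); open=[(3,0) g=2 f=7, (3,2) g=2 f=5, (4,0) g=1 f=7, (4,2) g=1 f=5, (5,1) g=1 f=7]; closed=[(3,1), (4,1)]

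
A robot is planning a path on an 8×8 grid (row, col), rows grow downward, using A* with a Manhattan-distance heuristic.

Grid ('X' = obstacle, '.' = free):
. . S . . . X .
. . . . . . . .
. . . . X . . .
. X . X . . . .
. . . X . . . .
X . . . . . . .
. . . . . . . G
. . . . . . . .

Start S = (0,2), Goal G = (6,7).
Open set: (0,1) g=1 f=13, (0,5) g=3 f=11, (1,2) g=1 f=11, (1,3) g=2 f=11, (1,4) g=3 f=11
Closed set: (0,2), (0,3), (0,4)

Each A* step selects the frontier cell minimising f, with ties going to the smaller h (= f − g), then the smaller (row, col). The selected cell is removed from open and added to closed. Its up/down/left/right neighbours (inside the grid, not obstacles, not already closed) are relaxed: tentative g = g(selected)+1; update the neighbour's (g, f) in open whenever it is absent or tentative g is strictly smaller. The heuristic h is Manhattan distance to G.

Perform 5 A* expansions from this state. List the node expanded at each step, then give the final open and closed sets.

order=[(0,5) → (1,5) → (1,6) → (1,7) → (2,7)]; open=[(0,1) g=1 f=13, (0,7) g=7 f=13, (1,2) g=1 f=11, (1,3) g=2 f=11, (1,4) g=3 f=11, (2,5) g=5 f=11, (2,6) g=6 f=11, (3,7) g=8 f=11]; closed=[(0,2), (0,3), (0,4), (0,5), (1,5), (1,6), (1,7), (2,7)]

step 1: expand (0,5) (f=11, h=8) → closed; open now [(0,1) g=1 f=13, (1,2) g=1 f=11, (1,3) g=2 f=11, (1,4) g=3 f=11, (1,5) g=4 f=11]
step 2: expand (1,5) (f=11, h=7) → closed; open now [(0,1) g=1 f=13, (1,2) g=1 f=11, (1,3) g=2 f=11, (1,4) g=3 f=11, (1,6) g=5 f=11, (2,5) g=5 f=11]
step 3: expand (1,6) (f=11, h=6) → closed; open now [(0,1) g=1 f=13, (1,2) g=1 f=11, (1,3) g=2 f=11, (1,4) g=3 f=11, (1,7) g=6 f=11, (2,5) g=5 f=11, (2,6) g=6 f=11]
step 4: expand (1,7) (f=11, h=5) → closed; open now [(0,1) g=1 f=13, (0,7) g=7 f=13, (1,2) g=1 f=11, (1,3) g=2 f=11, (1,4) g=3 f=11, (2,5) g=5 f=11, (2,6) g=6 f=11, (2,7) g=7 f=11]
step 5: expand (2,7) (f=11, h=4) → closed; open now [(0,1) g=1 f=13, (0,7) g=7 f=13, (1,2) g=1 f=11, (1,3) g=2 f=11, (1,4) g=3 f=11, (2,5) g=5 f=11, (2,6) g=6 f=11, (3,7) g=8 f=11]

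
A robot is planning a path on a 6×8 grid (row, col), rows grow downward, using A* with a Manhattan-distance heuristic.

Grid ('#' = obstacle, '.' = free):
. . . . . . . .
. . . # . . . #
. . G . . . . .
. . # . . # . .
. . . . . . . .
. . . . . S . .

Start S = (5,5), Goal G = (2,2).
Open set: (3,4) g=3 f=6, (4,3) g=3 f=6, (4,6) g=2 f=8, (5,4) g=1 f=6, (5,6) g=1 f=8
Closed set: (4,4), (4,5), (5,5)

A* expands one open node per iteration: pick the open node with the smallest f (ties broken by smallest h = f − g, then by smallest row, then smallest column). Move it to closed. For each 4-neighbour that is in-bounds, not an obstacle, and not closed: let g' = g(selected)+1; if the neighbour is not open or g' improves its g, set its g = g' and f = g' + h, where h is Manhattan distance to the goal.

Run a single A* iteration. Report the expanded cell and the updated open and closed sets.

expanded=(3,4); open=[(2,4) g=4 f=6, (3,3) g=4 f=6, (4,3) g=3 f=6, (4,6) g=2 f=8, (5,4) g=1 f=6, (5,6) g=1 f=8]; closed=[(3,4), (4,4), (4,5), (5,5)]

step 1: expand (3,4) (f=6, h=3) → closed; open now [(2,4) g=4 f=6, (3,3) g=4 f=6, (4,3) g=3 f=6, (4,6) g=2 f=8, (5,4) g=1 f=6, (5,6) g=1 f=8]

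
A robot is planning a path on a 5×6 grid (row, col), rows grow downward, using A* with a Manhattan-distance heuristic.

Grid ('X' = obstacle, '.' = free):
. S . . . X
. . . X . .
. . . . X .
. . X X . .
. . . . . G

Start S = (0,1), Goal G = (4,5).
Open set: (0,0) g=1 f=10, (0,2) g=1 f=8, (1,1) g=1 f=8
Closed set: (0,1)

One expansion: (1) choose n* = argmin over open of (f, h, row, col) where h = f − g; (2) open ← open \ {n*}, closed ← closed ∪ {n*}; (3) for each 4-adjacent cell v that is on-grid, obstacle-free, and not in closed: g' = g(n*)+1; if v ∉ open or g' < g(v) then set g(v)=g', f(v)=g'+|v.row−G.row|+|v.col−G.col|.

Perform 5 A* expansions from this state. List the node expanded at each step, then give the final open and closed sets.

step 1: expand (0,2) (f=8, h=7) → closed; open now [(0,0) g=1 f=10, (0,3) g=2 f=8, (1,1) g=1 f=8, (1,2) g=2 f=8]
step 2: expand (0,3) (f=8, h=6) → closed; open now [(0,0) g=1 f=10, (0,4) g=3 f=8, (1,1) g=1 f=8, (1,2) g=2 f=8]
step 3: expand (0,4) (f=8, h=5) → closed; open now [(0,0) g=1 f=10, (1,1) g=1 f=8, (1,2) g=2 f=8, (1,4) g=4 f=8]
step 4: expand (1,4) (f=8, h=4) → closed; open now [(0,0) g=1 f=10, (1,1) g=1 f=8, (1,2) g=2 f=8, (1,5) g=5 f=8]
step 5: expand (1,5) (f=8, h=3) → closed; open now [(0,0) g=1 f=10, (1,1) g=1 f=8, (1,2) g=2 f=8, (2,5) g=6 f=8]

order=[(0,2) → (0,3) → (0,4) → (1,4) → (1,5)]; open=[(0,0) g=1 f=10, (1,1) g=1 f=8, (1,2) g=2 f=8, (2,5) g=6 f=8]; closed=[(0,1), (0,2), (0,3), (0,4), (1,4), (1,5)]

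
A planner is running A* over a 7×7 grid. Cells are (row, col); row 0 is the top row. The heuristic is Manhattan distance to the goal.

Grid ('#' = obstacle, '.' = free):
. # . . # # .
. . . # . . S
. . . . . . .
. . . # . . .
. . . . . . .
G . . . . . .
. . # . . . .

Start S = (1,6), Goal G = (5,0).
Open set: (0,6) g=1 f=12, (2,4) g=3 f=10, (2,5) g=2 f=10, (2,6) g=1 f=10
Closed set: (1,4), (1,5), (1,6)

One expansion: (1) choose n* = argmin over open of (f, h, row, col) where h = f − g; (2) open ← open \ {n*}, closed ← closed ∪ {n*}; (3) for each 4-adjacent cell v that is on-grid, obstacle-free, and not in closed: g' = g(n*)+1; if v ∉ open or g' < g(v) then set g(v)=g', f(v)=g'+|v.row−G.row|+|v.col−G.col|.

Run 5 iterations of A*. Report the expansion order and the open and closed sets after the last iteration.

order=[(2,4) → (2,3) → (2,2) → (2,1) → (2,0)]; open=[(0,6) g=1 f=12, (1,0) g=8 f=12, (1,1) g=7 f=12, (1,2) g=6 f=12, (2,5) g=2 f=10, (2,6) g=1 f=10, (3,0) g=8 f=10, (3,1) g=7 f=10, (3,2) g=6 f=10, (3,4) g=4 f=10]; closed=[(1,4), (1,5), (1,6), (2,0), (2,1), (2,2), (2,3), (2,4)]

step 1: expand (2,4) (f=10, h=7) → closed; open now [(0,6) g=1 f=12, (2,3) g=4 f=10, (2,5) g=2 f=10, (2,6) g=1 f=10, (3,4) g=4 f=10]
step 2: expand (2,3) (f=10, h=6) → closed; open now [(0,6) g=1 f=12, (2,2) g=5 f=10, (2,5) g=2 f=10, (2,6) g=1 f=10, (3,4) g=4 f=10]
step 3: expand (2,2) (f=10, h=5) → closed; open now [(0,6) g=1 f=12, (1,2) g=6 f=12, (2,1) g=6 f=10, (2,5) g=2 f=10, (2,6) g=1 f=10, (3,2) g=6 f=10, (3,4) g=4 f=10]
step 4: expand (2,1) (f=10, h=4) → closed; open now [(0,6) g=1 f=12, (1,1) g=7 f=12, (1,2) g=6 f=12, (2,0) g=7 f=10, (2,5) g=2 f=10, (2,6) g=1 f=10, (3,1) g=7 f=10, (3,2) g=6 f=10, (3,4) g=4 f=10]
step 5: expand (2,0) (f=10, h=3) → closed; open now [(0,6) g=1 f=12, (1,0) g=8 f=12, (1,1) g=7 f=12, (1,2) g=6 f=12, (2,5) g=2 f=10, (2,6) g=1 f=10, (3,0) g=8 f=10, (3,1) g=7 f=10, (3,2) g=6 f=10, (3,4) g=4 f=10]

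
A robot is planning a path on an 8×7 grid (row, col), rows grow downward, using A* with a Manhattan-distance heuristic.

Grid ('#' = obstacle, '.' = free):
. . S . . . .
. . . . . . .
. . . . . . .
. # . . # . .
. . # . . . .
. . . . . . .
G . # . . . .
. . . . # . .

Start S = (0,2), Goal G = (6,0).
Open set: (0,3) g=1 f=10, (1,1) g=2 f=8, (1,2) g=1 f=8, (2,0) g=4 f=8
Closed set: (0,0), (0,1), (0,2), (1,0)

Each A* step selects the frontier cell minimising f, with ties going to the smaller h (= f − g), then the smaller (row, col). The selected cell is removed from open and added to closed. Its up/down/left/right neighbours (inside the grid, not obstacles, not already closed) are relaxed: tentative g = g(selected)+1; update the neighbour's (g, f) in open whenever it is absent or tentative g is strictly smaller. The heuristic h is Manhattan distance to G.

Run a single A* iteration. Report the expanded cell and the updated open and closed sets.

step 1: expand (2,0) (f=8, h=4) → closed; open now [(0,3) g=1 f=10, (1,1) g=2 f=8, (1,2) g=1 f=8, (2,1) g=5 f=10, (3,0) g=5 f=8]

expanded=(2,0); open=[(0,3) g=1 f=10, (1,1) g=2 f=8, (1,2) g=1 f=8, (2,1) g=5 f=10, (3,0) g=5 f=8]; closed=[(0,0), (0,1), (0,2), (1,0), (2,0)]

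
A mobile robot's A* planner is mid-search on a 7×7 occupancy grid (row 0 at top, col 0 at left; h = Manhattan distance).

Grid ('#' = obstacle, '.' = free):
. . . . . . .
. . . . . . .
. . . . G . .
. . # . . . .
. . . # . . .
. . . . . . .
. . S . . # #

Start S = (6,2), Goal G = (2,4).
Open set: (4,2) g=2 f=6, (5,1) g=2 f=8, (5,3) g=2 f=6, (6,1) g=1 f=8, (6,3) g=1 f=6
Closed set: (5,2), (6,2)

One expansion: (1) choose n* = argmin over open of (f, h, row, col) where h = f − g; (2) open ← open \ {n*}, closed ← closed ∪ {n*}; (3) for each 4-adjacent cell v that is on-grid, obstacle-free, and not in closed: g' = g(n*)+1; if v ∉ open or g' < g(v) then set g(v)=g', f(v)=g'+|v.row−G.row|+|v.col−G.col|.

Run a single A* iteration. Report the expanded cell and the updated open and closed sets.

expanded=(4,2); open=[(4,1) g=3 f=8, (5,1) g=2 f=8, (5,3) g=2 f=6, (6,1) g=1 f=8, (6,3) g=1 f=6]; closed=[(4,2), (5,2), (6,2)]

step 1: expand (4,2) (f=6, h=4) → closed; open now [(4,1) g=3 f=8, (5,1) g=2 f=8, (5,3) g=2 f=6, (6,1) g=1 f=8, (6,3) g=1 f=6]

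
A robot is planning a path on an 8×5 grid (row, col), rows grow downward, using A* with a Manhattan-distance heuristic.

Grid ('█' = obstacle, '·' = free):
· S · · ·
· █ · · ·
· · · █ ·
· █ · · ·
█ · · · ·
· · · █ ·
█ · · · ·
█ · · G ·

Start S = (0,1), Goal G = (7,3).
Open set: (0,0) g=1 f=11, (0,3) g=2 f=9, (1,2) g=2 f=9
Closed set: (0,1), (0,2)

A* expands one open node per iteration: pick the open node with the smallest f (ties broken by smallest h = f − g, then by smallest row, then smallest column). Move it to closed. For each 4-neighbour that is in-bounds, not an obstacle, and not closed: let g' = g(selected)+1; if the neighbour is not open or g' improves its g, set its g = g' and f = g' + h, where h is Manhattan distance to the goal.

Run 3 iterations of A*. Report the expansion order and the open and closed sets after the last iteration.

step 1: expand (0,3) (f=9, h=7) → closed; open now [(0,0) g=1 f=11, (0,4) g=3 f=11, (1,2) g=2 f=9, (1,3) g=3 f=9]
step 2: expand (1,3) (f=9, h=6) → closed; open now [(0,0) g=1 f=11, (0,4) g=3 f=11, (1,2) g=2 f=9, (1,4) g=4 f=11]
step 3: expand (1,2) (f=9, h=7) → closed; open now [(0,0) g=1 f=11, (0,4) g=3 f=11, (1,4) g=4 f=11, (2,2) g=3 f=9]

order=[(0,3) → (1,3) → (1,2)]; open=[(0,0) g=1 f=11, (0,4) g=3 f=11, (1,4) g=4 f=11, (2,2) g=3 f=9]; closed=[(0,1), (0,2), (0,3), (1,2), (1,3)]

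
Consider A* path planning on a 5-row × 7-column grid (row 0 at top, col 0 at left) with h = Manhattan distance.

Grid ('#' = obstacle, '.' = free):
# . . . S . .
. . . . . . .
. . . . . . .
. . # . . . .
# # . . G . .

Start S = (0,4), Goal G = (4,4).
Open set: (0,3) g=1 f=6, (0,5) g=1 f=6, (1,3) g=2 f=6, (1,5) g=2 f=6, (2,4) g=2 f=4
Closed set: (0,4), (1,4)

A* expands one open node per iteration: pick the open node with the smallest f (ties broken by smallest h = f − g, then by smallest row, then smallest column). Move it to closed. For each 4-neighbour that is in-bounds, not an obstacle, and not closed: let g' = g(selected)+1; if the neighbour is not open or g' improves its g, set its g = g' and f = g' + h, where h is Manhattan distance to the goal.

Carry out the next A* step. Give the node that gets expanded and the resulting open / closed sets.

step 1: expand (2,4) (f=4, h=2) → closed; open now [(0,3) g=1 f=6, (0,5) g=1 f=6, (1,3) g=2 f=6, (1,5) g=2 f=6, (2,3) g=3 f=6, (2,5) g=3 f=6, (3,4) g=3 f=4]

expanded=(2,4); open=[(0,3) g=1 f=6, (0,5) g=1 f=6, (1,3) g=2 f=6, (1,5) g=2 f=6, (2,3) g=3 f=6, (2,5) g=3 f=6, (3,4) g=3 f=4]; closed=[(0,4), (1,4), (2,4)]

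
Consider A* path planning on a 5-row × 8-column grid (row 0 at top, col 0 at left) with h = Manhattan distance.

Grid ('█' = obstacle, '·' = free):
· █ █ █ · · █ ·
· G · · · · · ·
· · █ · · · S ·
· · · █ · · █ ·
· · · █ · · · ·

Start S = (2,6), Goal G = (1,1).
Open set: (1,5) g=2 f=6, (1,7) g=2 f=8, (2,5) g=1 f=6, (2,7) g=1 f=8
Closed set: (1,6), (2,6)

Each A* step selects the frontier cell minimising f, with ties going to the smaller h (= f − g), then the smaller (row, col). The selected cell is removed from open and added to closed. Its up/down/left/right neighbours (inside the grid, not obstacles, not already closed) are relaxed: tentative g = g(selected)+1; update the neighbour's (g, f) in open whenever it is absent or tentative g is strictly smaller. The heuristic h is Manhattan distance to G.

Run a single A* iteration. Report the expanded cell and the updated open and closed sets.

step 1: expand (1,5) (f=6, h=4) → closed; open now [(0,5) g=3 f=8, (1,4) g=3 f=6, (1,7) g=2 f=8, (2,5) g=1 f=6, (2,7) g=1 f=8]

expanded=(1,5); open=[(0,5) g=3 f=8, (1,4) g=3 f=6, (1,7) g=2 f=8, (2,5) g=1 f=6, (2,7) g=1 f=8]; closed=[(1,5), (1,6), (2,6)]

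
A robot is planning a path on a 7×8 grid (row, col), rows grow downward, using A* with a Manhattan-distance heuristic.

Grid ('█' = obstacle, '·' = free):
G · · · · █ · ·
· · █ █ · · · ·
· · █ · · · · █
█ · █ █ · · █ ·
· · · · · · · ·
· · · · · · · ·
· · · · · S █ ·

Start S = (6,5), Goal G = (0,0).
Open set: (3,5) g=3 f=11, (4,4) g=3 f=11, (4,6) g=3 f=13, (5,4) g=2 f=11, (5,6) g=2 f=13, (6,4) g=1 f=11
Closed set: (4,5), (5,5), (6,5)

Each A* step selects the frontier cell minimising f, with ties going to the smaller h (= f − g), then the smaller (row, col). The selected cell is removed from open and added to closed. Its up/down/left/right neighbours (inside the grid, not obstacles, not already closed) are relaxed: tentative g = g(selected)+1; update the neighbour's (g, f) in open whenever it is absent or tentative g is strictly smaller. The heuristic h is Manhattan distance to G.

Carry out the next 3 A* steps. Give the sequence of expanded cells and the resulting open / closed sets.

step 1: expand (3,5) (f=11, h=8) → closed; open now [(2,5) g=4 f=11, (3,4) g=4 f=11, (4,4) g=3 f=11, (4,6) g=3 f=13, (5,4) g=2 f=11, (5,6) g=2 f=13, (6,4) g=1 f=11]
step 2: expand (2,5) (f=11, h=7) → closed; open now [(1,5) g=5 f=11, (2,4) g=5 f=11, (2,6) g=5 f=13, (3,4) g=4 f=11, (4,4) g=3 f=11, (4,6) g=3 f=13, (5,4) g=2 f=11, (5,6) g=2 f=13, (6,4) g=1 f=11]
step 3: expand (1,5) (f=11, h=6) → closed; open now [(1,4) g=6 f=11, (1,6) g=6 f=13, (2,4) g=5 f=11, (2,6) g=5 f=13, (3,4) g=4 f=11, (4,4) g=3 f=11, (4,6) g=3 f=13, (5,4) g=2 f=11, (5,6) g=2 f=13, (6,4) g=1 f=11]

order=[(3,5) → (2,5) → (1,5)]; open=[(1,4) g=6 f=11, (1,6) g=6 f=13, (2,4) g=5 f=11, (2,6) g=5 f=13, (3,4) g=4 f=11, (4,4) g=3 f=11, (4,6) g=3 f=13, (5,4) g=2 f=11, (5,6) g=2 f=13, (6,4) g=1 f=11]; closed=[(1,5), (2,5), (3,5), (4,5), (5,5), (6,5)]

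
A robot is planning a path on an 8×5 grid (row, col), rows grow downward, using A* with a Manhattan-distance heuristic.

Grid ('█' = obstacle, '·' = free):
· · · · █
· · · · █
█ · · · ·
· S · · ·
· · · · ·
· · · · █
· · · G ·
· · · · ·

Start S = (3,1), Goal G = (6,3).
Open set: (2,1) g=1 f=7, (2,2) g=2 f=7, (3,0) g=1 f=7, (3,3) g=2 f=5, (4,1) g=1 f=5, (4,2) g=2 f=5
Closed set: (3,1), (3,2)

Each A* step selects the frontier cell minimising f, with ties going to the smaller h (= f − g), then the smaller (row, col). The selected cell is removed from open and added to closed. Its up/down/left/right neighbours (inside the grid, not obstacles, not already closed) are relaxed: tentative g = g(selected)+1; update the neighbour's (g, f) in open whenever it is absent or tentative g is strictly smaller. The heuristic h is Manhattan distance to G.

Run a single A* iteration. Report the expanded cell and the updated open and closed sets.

expanded=(3,3); open=[(2,1) g=1 f=7, (2,2) g=2 f=7, (2,3) g=3 f=7, (3,0) g=1 f=7, (3,4) g=3 f=7, (4,1) g=1 f=5, (4,2) g=2 f=5, (4,3) g=3 f=5]; closed=[(3,1), (3,2), (3,3)]

step 1: expand (3,3) (f=5, h=3) → closed; open now [(2,1) g=1 f=7, (2,2) g=2 f=7, (2,3) g=3 f=7, (3,0) g=1 f=7, (3,4) g=3 f=7, (4,1) g=1 f=5, (4,2) g=2 f=5, (4,3) g=3 f=5]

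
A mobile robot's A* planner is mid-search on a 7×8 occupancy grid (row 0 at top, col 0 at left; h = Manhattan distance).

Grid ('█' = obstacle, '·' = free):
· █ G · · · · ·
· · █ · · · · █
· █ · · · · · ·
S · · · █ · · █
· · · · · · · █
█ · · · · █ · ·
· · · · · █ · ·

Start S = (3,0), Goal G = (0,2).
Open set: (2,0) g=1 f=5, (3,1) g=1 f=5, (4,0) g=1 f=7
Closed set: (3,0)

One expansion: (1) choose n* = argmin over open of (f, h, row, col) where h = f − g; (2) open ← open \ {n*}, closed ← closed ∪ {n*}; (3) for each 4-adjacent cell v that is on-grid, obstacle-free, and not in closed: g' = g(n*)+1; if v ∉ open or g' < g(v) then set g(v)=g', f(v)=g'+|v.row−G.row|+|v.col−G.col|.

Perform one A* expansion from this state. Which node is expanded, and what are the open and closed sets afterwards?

expanded=(2,0); open=[(1,0) g=2 f=5, (3,1) g=1 f=5, (4,0) g=1 f=7]; closed=[(2,0), (3,0)]

step 1: expand (2,0) (f=5, h=4) → closed; open now [(1,0) g=2 f=5, (3,1) g=1 f=5, (4,0) g=1 f=7]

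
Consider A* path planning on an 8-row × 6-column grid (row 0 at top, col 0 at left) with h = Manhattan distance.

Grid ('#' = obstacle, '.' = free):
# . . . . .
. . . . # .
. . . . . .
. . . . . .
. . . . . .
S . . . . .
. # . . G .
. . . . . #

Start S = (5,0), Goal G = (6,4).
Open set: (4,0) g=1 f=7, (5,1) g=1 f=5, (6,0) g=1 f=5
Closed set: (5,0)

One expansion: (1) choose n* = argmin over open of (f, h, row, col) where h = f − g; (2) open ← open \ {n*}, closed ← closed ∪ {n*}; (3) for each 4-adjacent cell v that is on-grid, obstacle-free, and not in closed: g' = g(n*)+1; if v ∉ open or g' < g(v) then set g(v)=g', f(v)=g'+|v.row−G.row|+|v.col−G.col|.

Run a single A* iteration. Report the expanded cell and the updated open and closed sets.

expanded=(5,1); open=[(4,0) g=1 f=7, (4,1) g=2 f=7, (5,2) g=2 f=5, (6,0) g=1 f=5]; closed=[(5,0), (5,1)]

step 1: expand (5,1) (f=5, h=4) → closed; open now [(4,0) g=1 f=7, (4,1) g=2 f=7, (5,2) g=2 f=5, (6,0) g=1 f=5]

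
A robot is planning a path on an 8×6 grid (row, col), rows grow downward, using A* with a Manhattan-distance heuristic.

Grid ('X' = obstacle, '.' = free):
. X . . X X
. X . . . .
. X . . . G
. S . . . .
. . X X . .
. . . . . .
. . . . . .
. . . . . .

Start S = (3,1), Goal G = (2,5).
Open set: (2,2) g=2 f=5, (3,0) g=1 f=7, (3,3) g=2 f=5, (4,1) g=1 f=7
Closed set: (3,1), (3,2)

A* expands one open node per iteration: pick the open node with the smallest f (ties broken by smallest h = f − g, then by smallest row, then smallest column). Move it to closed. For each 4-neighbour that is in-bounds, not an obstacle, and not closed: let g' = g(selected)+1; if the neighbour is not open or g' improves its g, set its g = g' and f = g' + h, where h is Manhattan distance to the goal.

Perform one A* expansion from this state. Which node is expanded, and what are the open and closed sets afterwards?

step 1: expand (2,2) (f=5, h=3) → closed; open now [(1,2) g=3 f=7, (2,3) g=3 f=5, (3,0) g=1 f=7, (3,3) g=2 f=5, (4,1) g=1 f=7]

expanded=(2,2); open=[(1,2) g=3 f=7, (2,3) g=3 f=5, (3,0) g=1 f=7, (3,3) g=2 f=5, (4,1) g=1 f=7]; closed=[(2,2), (3,1), (3,2)]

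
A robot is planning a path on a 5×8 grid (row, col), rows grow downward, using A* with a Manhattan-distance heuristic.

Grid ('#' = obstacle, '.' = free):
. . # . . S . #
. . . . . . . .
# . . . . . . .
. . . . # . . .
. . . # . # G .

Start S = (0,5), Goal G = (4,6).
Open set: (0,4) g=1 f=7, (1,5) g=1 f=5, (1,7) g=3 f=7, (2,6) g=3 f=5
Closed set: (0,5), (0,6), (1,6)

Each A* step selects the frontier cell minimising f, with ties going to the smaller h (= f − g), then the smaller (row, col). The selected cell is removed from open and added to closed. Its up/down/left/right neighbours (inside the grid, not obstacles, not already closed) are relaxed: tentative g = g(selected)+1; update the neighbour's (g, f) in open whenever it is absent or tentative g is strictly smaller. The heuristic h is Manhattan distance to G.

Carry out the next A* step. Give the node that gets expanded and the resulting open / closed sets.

expanded=(2,6); open=[(0,4) g=1 f=7, (1,5) g=1 f=5, (1,7) g=3 f=7, (2,5) g=4 f=7, (2,7) g=4 f=7, (3,6) g=4 f=5]; closed=[(0,5), (0,6), (1,6), (2,6)]

step 1: expand (2,6) (f=5, h=2) → closed; open now [(0,4) g=1 f=7, (1,5) g=1 f=5, (1,7) g=3 f=7, (2,5) g=4 f=7, (2,7) g=4 f=7, (3,6) g=4 f=5]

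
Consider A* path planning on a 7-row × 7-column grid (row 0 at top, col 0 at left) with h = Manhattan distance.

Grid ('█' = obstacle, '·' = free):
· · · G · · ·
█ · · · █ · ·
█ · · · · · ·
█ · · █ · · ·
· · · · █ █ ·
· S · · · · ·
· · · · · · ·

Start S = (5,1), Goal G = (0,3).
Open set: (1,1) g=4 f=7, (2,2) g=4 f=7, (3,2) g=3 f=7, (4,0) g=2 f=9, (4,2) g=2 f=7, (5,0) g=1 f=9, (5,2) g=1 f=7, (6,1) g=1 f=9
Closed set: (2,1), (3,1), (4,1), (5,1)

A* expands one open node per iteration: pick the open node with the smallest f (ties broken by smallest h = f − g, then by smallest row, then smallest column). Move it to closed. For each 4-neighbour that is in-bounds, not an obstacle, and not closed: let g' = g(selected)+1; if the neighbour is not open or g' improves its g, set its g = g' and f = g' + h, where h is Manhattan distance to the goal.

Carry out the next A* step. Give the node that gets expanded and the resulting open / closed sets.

step 1: expand (1,1) (f=7, h=3) → closed; open now [(0,1) g=5 f=7, (1,2) g=5 f=7, (2,2) g=4 f=7, (3,2) g=3 f=7, (4,0) g=2 f=9, (4,2) g=2 f=7, (5,0) g=1 f=9, (5,2) g=1 f=7, (6,1) g=1 f=9]

expanded=(1,1); open=[(0,1) g=5 f=7, (1,2) g=5 f=7, (2,2) g=4 f=7, (3,2) g=3 f=7, (4,0) g=2 f=9, (4,2) g=2 f=7, (5,0) g=1 f=9, (5,2) g=1 f=7, (6,1) g=1 f=9]; closed=[(1,1), (2,1), (3,1), (4,1), (5,1)]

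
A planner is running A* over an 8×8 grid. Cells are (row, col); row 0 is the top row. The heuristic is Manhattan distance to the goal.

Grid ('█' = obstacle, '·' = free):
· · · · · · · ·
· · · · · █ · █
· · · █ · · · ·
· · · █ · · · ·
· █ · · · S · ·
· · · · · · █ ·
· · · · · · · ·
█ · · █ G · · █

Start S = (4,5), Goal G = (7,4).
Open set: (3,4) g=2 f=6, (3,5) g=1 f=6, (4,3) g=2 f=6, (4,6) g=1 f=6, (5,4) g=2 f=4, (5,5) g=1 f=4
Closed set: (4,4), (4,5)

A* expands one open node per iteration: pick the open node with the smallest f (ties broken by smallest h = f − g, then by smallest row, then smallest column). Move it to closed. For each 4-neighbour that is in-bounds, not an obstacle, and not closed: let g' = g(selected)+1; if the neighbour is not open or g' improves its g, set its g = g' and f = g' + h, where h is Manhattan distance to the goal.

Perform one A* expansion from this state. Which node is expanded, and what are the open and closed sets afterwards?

step 1: expand (5,4) (f=4, h=2) → closed; open now [(3,4) g=2 f=6, (3,5) g=1 f=6, (4,3) g=2 f=6, (4,6) g=1 f=6, (5,3) g=3 f=6, (5,5) g=1 f=4, (6,4) g=3 f=4]

expanded=(5,4); open=[(3,4) g=2 f=6, (3,5) g=1 f=6, (4,3) g=2 f=6, (4,6) g=1 f=6, (5,3) g=3 f=6, (5,5) g=1 f=4, (6,4) g=3 f=4]; closed=[(4,4), (4,5), (5,4)]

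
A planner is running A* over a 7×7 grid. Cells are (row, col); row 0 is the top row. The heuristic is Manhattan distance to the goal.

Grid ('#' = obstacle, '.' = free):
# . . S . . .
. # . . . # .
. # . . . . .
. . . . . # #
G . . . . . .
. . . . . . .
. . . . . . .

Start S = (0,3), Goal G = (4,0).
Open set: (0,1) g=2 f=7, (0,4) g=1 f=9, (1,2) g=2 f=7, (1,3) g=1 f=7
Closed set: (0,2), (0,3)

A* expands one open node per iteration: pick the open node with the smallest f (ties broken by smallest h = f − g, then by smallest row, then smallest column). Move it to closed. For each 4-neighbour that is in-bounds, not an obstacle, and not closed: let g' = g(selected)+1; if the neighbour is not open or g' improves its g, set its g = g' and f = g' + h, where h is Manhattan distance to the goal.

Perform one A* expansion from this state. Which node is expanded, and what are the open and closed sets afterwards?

expanded=(0,1); open=[(0,4) g=1 f=9, (1,2) g=2 f=7, (1,3) g=1 f=7]; closed=[(0,1), (0,2), (0,3)]

step 1: expand (0,1) (f=7, h=5) → closed; open now [(0,4) g=1 f=9, (1,2) g=2 f=7, (1,3) g=1 f=7]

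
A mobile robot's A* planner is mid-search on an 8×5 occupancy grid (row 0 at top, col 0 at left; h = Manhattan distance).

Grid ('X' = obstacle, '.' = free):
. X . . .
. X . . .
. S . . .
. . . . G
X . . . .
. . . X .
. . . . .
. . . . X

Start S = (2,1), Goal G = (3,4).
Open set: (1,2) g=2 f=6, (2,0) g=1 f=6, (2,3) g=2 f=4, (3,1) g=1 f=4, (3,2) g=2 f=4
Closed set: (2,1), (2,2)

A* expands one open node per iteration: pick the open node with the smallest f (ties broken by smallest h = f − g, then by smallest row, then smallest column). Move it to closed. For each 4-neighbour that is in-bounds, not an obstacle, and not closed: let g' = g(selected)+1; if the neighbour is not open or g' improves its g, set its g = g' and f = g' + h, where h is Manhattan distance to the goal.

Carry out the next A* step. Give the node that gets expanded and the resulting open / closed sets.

step 1: expand (2,3) (f=4, h=2) → closed; open now [(1,2) g=2 f=6, (1,3) g=3 f=6, (2,0) g=1 f=6, (2,4) g=3 f=4, (3,1) g=1 f=4, (3,2) g=2 f=4, (3,3) g=3 f=4]

expanded=(2,3); open=[(1,2) g=2 f=6, (1,3) g=3 f=6, (2,0) g=1 f=6, (2,4) g=3 f=4, (3,1) g=1 f=4, (3,2) g=2 f=4, (3,3) g=3 f=4]; closed=[(2,1), (2,2), (2,3)]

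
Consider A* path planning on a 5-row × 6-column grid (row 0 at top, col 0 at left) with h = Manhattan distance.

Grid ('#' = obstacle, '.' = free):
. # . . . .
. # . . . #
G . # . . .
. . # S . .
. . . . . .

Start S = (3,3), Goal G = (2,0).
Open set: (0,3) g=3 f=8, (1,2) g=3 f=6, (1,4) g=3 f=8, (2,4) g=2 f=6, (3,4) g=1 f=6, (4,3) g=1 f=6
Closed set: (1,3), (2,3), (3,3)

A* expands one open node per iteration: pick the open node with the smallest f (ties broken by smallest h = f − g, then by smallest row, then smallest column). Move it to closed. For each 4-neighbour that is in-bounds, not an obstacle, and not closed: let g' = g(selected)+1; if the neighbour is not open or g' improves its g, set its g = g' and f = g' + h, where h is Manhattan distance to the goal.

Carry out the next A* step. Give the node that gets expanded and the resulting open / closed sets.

step 1: expand (1,2) (f=6, h=3) → closed; open now [(0,2) g=4 f=8, (0,3) g=3 f=8, (1,4) g=3 f=8, (2,4) g=2 f=6, (3,4) g=1 f=6, (4,3) g=1 f=6]

expanded=(1,2); open=[(0,2) g=4 f=8, (0,3) g=3 f=8, (1,4) g=3 f=8, (2,4) g=2 f=6, (3,4) g=1 f=6, (4,3) g=1 f=6]; closed=[(1,2), (1,3), (2,3), (3,3)]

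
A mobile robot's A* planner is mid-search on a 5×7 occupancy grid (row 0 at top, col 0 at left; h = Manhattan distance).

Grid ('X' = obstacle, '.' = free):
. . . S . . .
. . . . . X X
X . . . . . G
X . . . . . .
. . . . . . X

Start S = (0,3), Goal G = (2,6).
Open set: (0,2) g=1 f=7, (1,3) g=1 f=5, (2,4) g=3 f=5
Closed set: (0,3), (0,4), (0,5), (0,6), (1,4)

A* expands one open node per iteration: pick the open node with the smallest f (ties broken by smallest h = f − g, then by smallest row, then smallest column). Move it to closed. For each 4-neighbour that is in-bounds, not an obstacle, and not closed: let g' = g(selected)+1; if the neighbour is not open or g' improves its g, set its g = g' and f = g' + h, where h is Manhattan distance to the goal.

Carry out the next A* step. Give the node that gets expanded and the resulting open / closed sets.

expanded=(2,4); open=[(0,2) g=1 f=7, (1,3) g=1 f=5, (2,3) g=4 f=7, (2,5) g=4 f=5, (3,4) g=4 f=7]; closed=[(0,3), (0,4), (0,5), (0,6), (1,4), (2,4)]

step 1: expand (2,4) (f=5, h=2) → closed; open now [(0,2) g=1 f=7, (1,3) g=1 f=5, (2,3) g=4 f=7, (2,5) g=4 f=5, (3,4) g=4 f=7]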